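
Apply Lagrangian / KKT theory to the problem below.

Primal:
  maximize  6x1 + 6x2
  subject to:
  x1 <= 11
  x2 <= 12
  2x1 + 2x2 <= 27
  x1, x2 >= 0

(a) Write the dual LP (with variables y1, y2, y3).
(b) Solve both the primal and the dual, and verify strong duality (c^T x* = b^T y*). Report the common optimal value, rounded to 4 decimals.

The standard primal-dual pair for 'max c^T x s.t. A x <= b, x >= 0' is:
  Dual:  min b^T y  s.t.  A^T y >= c,  y >= 0.

So the dual LP is:
  minimize  11y1 + 12y2 + 27y3
  subject to:
    y1 + 2y3 >= 6
    y2 + 2y3 >= 6
    y1, y2, y3 >= 0

Solving the primal: x* = (1.5, 12).
  primal value c^T x* = 81.
Solving the dual: y* = (0, 0, 3).
  dual value b^T y* = 81.
Strong duality: c^T x* = b^T y*. Confirmed.

81


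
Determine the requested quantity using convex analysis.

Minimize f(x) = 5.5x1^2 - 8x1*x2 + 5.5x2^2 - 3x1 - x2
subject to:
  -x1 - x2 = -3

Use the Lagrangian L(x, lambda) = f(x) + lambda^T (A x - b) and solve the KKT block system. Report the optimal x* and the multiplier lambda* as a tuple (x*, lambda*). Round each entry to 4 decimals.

Form the Lagrangian:
  L(x, lambda) = (1/2) x^T Q x + c^T x + lambda^T (A x - b)
Stationarity (grad_x L = 0): Q x + c + A^T lambda = 0.
Primal feasibility: A x = b.

This gives the KKT block system:
  [ Q   A^T ] [ x     ]   [-c ]
  [ A    0  ] [ lambda ] = [ b ]

Solving the linear system:
  x*      = (1.5526, 1.4474)
  lambda* = (2.5)
  f(x*)   = 0.6974

x* = (1.5526, 1.4474), lambda* = (2.5)


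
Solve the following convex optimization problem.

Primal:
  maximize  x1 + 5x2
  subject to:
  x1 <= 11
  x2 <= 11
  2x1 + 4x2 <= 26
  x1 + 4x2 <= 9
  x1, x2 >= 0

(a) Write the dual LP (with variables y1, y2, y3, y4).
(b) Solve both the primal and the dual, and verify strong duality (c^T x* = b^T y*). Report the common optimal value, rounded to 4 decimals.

The standard primal-dual pair for 'max c^T x s.t. A x <= b, x >= 0' is:
  Dual:  min b^T y  s.t.  A^T y >= c,  y >= 0.

So the dual LP is:
  minimize  11y1 + 11y2 + 26y3 + 9y4
  subject to:
    y1 + 2y3 + y4 >= 1
    y2 + 4y3 + 4y4 >= 5
    y1, y2, y3, y4 >= 0

Solving the primal: x* = (0, 2.25).
  primal value c^T x* = 11.25.
Solving the dual: y* = (0, 0, 0, 1.25).
  dual value b^T y* = 11.25.
Strong duality: c^T x* = b^T y*. Confirmed.

11.25


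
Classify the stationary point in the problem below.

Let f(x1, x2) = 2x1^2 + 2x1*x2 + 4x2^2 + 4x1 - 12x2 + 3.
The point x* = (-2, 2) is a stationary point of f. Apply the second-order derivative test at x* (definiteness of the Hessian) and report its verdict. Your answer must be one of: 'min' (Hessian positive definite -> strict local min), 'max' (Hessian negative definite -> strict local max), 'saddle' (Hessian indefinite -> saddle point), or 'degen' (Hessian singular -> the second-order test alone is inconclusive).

Compute the Hessian H = grad^2 f:
  H = [[4, 2], [2, 8]]
Verify stationarity: grad f(x*) = H x* + g = (0, 0).
Eigenvalues of H: 3.1716, 8.8284.
Both eigenvalues > 0, so H is positive definite -> x* is a strict local min.

min


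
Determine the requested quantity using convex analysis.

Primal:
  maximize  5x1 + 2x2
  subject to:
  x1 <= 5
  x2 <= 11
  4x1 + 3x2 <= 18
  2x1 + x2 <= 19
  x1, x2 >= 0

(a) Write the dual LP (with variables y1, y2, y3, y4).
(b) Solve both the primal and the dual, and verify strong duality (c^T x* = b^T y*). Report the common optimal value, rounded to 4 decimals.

The standard primal-dual pair for 'max c^T x s.t. A x <= b, x >= 0' is:
  Dual:  min b^T y  s.t.  A^T y >= c,  y >= 0.

So the dual LP is:
  minimize  5y1 + 11y2 + 18y3 + 19y4
  subject to:
    y1 + 4y3 + 2y4 >= 5
    y2 + 3y3 + y4 >= 2
    y1, y2, y3, y4 >= 0

Solving the primal: x* = (4.5, 0).
  primal value c^T x* = 22.5.
Solving the dual: y* = (0, 0, 1.25, 0).
  dual value b^T y* = 22.5.
Strong duality: c^T x* = b^T y*. Confirmed.

22.5


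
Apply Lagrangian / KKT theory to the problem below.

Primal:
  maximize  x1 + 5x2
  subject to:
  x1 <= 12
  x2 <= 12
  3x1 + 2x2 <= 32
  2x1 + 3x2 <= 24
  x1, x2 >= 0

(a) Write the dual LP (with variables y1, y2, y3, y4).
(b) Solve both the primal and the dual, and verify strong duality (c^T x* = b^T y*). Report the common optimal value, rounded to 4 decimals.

The standard primal-dual pair for 'max c^T x s.t. A x <= b, x >= 0' is:
  Dual:  min b^T y  s.t.  A^T y >= c,  y >= 0.

So the dual LP is:
  minimize  12y1 + 12y2 + 32y3 + 24y4
  subject to:
    y1 + 3y3 + 2y4 >= 1
    y2 + 2y3 + 3y4 >= 5
    y1, y2, y3, y4 >= 0

Solving the primal: x* = (0, 8).
  primal value c^T x* = 40.
Solving the dual: y* = (0, 0, 0, 1.6667).
  dual value b^T y* = 40.
Strong duality: c^T x* = b^T y*. Confirmed.

40


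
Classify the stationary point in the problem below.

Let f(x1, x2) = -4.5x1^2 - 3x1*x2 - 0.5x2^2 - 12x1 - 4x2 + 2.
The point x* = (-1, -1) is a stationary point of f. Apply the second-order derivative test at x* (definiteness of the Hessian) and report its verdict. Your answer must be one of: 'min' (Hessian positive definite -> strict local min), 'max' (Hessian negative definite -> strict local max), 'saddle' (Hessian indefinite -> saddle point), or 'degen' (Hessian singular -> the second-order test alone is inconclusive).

Compute the Hessian H = grad^2 f:
  H = [[-9, -3], [-3, -1]]
Verify stationarity: grad f(x*) = H x* + g = (0, 0).
Eigenvalues of H: -10, 0.
H has a zero eigenvalue (singular; negative semidefinite but not definite), so H is neither positive definite, negative definite, nor indefinite. The second-order test alone is inconclusive -> degen.
(Indeed, f is constant along the null direction of H through x*, so x* is not a strict local extremum.)

degen


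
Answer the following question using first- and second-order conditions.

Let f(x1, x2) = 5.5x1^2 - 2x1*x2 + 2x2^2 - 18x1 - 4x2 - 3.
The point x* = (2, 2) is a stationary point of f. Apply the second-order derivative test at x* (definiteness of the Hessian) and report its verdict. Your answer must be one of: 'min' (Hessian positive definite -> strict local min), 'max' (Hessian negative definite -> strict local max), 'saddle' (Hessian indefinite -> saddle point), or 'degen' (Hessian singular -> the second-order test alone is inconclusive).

Compute the Hessian H = grad^2 f:
  H = [[11, -2], [-2, 4]]
Verify stationarity: grad f(x*) = H x* + g = (0, 0).
Eigenvalues of H: 3.4689, 11.5311.
Both eigenvalues > 0, so H is positive definite -> x* is a strict local min.

min


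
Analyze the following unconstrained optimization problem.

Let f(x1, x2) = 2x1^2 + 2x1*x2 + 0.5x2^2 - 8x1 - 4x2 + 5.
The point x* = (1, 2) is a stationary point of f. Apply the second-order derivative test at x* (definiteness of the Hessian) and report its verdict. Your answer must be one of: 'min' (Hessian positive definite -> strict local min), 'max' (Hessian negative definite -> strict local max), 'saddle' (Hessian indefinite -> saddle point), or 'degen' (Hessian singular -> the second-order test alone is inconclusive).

Compute the Hessian H = grad^2 f:
  H = [[4, 2], [2, 1]]
Verify stationarity: grad f(x*) = H x* + g = (0, 0).
Eigenvalues of H: 0, 5.
H has a zero eigenvalue (singular; positive semidefinite but not definite), so H is neither positive definite, negative definite, nor indefinite. The second-order test alone is inconclusive -> degen.
(Indeed, f is constant along the null direction of H through x*, so x* is not a strict local extremum.)

degen


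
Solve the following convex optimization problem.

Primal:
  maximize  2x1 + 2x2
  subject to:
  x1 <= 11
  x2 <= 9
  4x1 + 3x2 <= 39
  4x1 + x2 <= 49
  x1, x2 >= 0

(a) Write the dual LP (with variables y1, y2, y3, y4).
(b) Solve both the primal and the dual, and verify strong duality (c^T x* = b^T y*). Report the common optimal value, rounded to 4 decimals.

The standard primal-dual pair for 'max c^T x s.t. A x <= b, x >= 0' is:
  Dual:  min b^T y  s.t.  A^T y >= c,  y >= 0.

So the dual LP is:
  minimize  11y1 + 9y2 + 39y3 + 49y4
  subject to:
    y1 + 4y3 + 4y4 >= 2
    y2 + 3y3 + y4 >= 2
    y1, y2, y3, y4 >= 0

Solving the primal: x* = (3, 9).
  primal value c^T x* = 24.
Solving the dual: y* = (0, 0.5, 0.5, 0).
  dual value b^T y* = 24.
Strong duality: c^T x* = b^T y*. Confirmed.

24


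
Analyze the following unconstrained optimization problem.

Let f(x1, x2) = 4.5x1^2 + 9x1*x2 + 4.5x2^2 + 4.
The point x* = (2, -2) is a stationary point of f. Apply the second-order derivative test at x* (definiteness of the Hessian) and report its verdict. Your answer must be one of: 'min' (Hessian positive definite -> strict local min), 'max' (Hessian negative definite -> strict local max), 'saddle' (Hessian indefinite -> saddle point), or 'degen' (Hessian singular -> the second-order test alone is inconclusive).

Compute the Hessian H = grad^2 f:
  H = [[9, 9], [9, 9]]
Verify stationarity: grad f(x*) = H x* + g = (0, 0).
Eigenvalues of H: 0, 18.
H has a zero eigenvalue (singular; positive semidefinite but not definite), so H is neither positive definite, negative definite, nor indefinite. The second-order test alone is inconclusive -> degen.
(Indeed, f is constant along the null direction of H through x*, so x* is not a strict local extremum.)

degen


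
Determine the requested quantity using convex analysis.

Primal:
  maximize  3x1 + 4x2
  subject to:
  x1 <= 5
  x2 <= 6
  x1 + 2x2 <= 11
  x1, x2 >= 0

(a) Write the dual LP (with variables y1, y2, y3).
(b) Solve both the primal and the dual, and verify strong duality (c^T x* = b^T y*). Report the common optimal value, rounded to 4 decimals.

The standard primal-dual pair for 'max c^T x s.t. A x <= b, x >= 0' is:
  Dual:  min b^T y  s.t.  A^T y >= c,  y >= 0.

So the dual LP is:
  minimize  5y1 + 6y2 + 11y3
  subject to:
    y1 + y3 >= 3
    y2 + 2y3 >= 4
    y1, y2, y3 >= 0

Solving the primal: x* = (5, 3).
  primal value c^T x* = 27.
Solving the dual: y* = (1, 0, 2).
  dual value b^T y* = 27.
Strong duality: c^T x* = b^T y*. Confirmed.

27


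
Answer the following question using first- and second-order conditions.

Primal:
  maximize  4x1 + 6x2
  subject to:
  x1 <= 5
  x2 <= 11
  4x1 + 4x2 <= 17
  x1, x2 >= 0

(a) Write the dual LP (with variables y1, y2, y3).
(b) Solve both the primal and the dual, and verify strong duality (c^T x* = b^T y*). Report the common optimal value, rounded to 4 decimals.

The standard primal-dual pair for 'max c^T x s.t. A x <= b, x >= 0' is:
  Dual:  min b^T y  s.t.  A^T y >= c,  y >= 0.

So the dual LP is:
  minimize  5y1 + 11y2 + 17y3
  subject to:
    y1 + 4y3 >= 4
    y2 + 4y3 >= 6
    y1, y2, y3 >= 0

Solving the primal: x* = (0, 4.25).
  primal value c^T x* = 25.5.
Solving the dual: y* = (0, 0, 1.5).
  dual value b^T y* = 25.5.
Strong duality: c^T x* = b^T y*. Confirmed.

25.5


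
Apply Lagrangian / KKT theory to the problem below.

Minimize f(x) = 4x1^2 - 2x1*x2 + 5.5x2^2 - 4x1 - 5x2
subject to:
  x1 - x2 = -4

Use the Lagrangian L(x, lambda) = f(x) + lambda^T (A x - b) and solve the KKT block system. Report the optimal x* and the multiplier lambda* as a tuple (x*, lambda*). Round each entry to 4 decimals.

Form the Lagrangian:
  L(x, lambda) = (1/2) x^T Q x + c^T x + lambda^T (A x - b)
Stationarity (grad_x L = 0): Q x + c + A^T lambda = 0.
Primal feasibility: A x = b.

This gives the KKT block system:
  [ Q   A^T ] [ x     ]   [-c ]
  [ A    0  ] [ lambda ] = [ b ]

Solving the linear system:
  x*      = (-1.8, 2.2)
  lambda* = (22.8)
  f(x*)   = 43.7

x* = (-1.8, 2.2), lambda* = (22.8)


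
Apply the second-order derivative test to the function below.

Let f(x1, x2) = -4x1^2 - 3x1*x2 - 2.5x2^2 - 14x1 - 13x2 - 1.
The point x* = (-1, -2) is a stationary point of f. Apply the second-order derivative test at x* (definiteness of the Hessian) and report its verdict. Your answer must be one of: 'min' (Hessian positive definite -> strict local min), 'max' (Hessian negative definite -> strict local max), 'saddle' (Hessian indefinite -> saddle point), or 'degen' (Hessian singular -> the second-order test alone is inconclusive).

Compute the Hessian H = grad^2 f:
  H = [[-8, -3], [-3, -5]]
Verify stationarity: grad f(x*) = H x* + g = (0, 0).
Eigenvalues of H: -9.8541, -3.1459.
Both eigenvalues < 0, so H is negative definite -> x* is a strict local max.

max


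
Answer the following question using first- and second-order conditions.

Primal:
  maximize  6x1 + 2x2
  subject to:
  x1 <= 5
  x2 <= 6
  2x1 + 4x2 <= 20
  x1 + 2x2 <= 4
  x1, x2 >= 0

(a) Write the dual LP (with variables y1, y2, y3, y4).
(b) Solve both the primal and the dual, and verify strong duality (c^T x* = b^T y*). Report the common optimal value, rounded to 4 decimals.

The standard primal-dual pair for 'max c^T x s.t. A x <= b, x >= 0' is:
  Dual:  min b^T y  s.t.  A^T y >= c,  y >= 0.

So the dual LP is:
  minimize  5y1 + 6y2 + 20y3 + 4y4
  subject to:
    y1 + 2y3 + y4 >= 6
    y2 + 4y3 + 2y4 >= 2
    y1, y2, y3, y4 >= 0

Solving the primal: x* = (4, 0).
  primal value c^T x* = 24.
Solving the dual: y* = (0, 0, 0, 6).
  dual value b^T y* = 24.
Strong duality: c^T x* = b^T y*. Confirmed.

24


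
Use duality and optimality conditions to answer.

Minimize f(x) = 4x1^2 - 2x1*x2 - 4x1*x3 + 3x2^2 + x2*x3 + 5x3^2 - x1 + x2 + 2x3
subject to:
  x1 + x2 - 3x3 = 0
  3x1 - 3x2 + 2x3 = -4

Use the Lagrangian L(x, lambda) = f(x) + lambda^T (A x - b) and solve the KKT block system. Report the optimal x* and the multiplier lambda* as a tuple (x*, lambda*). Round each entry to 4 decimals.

Form the Lagrangian:
  L(x, lambda) = (1/2) x^T Q x + c^T x + lambda^T (A x - b)
Stationarity (grad_x L = 0): Q x + c + A^T lambda = 0.
Primal feasibility: A x = b.

This gives the KKT block system:
  [ Q   A^T ] [ x     ]   [-c ]
  [ A    0  ] [ lambda ] = [ b ]

Solving the linear system:
  x*      = (-1.0145, 0.1201, -0.2981)
  lambda* = (2.3561, 1.9358)
  f(x*)   = 4.1408

x* = (-1.0145, 0.1201, -0.2981), lambda* = (2.3561, 1.9358)


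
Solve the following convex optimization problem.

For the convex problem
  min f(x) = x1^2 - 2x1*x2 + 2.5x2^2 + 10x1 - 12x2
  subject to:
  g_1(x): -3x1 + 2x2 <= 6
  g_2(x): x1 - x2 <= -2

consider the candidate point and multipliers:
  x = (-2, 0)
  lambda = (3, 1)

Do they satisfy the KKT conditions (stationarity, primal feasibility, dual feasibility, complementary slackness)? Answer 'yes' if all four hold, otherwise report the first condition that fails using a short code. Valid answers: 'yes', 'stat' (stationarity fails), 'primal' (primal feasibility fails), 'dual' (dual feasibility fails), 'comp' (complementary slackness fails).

Gradient of f: grad f(x) = Q x + c = (6, -8)
Constraint values g_i(x) = a_i^T x - b_i:
  g_1((-2, 0)) = 0
  g_2((-2, 0)) = 0
Stationarity residual: grad f(x) + sum_i lambda_i a_i = (-2, -3)
  -> stationarity FAILS
Primal feasibility (all g_i <= 0): OK
Dual feasibility (all lambda_i >= 0): OK
Complementary slackness (lambda_i * g_i(x) = 0 for all i): OK

Verdict: the first failing condition is stationarity -> stat.

stat


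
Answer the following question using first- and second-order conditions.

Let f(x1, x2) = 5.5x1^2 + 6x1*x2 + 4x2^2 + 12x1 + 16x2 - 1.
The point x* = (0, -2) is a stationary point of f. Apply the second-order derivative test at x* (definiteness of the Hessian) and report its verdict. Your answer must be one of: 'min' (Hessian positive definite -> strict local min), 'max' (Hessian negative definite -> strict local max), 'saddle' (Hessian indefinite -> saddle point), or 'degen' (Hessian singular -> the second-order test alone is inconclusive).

Compute the Hessian H = grad^2 f:
  H = [[11, 6], [6, 8]]
Verify stationarity: grad f(x*) = H x* + g = (0, 0).
Eigenvalues of H: 3.3153, 15.6847.
Both eigenvalues > 0, so H is positive definite -> x* is a strict local min.

min


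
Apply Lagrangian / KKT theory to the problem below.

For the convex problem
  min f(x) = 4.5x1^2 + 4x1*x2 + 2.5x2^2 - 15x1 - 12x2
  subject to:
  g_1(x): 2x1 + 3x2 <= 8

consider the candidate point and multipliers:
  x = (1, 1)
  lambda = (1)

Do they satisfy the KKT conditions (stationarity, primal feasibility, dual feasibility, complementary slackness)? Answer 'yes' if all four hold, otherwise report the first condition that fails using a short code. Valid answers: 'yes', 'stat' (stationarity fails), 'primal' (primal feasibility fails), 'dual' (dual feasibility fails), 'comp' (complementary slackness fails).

Gradient of f: grad f(x) = Q x + c = (-2, -3)
Constraint values g_i(x) = a_i^T x - b_i:
  g_1((1, 1)) = -3
Stationarity residual: grad f(x) + sum_i lambda_i a_i = (0, 0)
  -> stationarity OK
Primal feasibility (all g_i <= 0): OK
Dual feasibility (all lambda_i >= 0): OK
Complementary slackness (lambda_i * g_i(x) = 0 for all i): FAILS

Verdict: the first failing condition is complementary_slackness -> comp.

comp


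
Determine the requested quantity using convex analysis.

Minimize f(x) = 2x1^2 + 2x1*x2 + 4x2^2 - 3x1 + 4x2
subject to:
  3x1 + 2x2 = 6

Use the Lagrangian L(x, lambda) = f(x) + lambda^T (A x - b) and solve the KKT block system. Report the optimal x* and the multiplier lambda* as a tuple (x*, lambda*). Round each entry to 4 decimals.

Form the Lagrangian:
  L(x, lambda) = (1/2) x^T Q x + c^T x + lambda^T (A x - b)
Stationarity (grad_x L = 0): Q x + c + A^T lambda = 0.
Primal feasibility: A x = b.

This gives the KKT block system:
  [ Q   A^T ] [ x     ]   [-c ]
  [ A    0  ] [ lambda ] = [ b ]

Solving the linear system:
  x*      = (2.4375, -0.6562)
  lambda* = (-1.8125)
  f(x*)   = 0.4688

x* = (2.4375, -0.6562), lambda* = (-1.8125)


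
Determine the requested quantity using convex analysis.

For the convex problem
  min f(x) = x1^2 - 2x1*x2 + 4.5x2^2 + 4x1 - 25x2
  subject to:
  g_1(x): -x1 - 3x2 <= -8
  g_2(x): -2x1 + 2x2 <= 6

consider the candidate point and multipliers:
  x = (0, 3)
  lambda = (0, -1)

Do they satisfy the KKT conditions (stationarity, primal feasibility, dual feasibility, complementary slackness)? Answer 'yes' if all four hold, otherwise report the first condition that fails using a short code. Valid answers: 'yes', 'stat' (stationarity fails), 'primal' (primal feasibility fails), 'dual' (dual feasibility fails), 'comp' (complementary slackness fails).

Gradient of f: grad f(x) = Q x + c = (-2, 2)
Constraint values g_i(x) = a_i^T x - b_i:
  g_1((0, 3)) = -1
  g_2((0, 3)) = 0
Stationarity residual: grad f(x) + sum_i lambda_i a_i = (0, 0)
  -> stationarity OK
Primal feasibility (all g_i <= 0): OK
Dual feasibility (all lambda_i >= 0): FAILS
Complementary slackness (lambda_i * g_i(x) = 0 for all i): OK

Verdict: the first failing condition is dual_feasibility -> dual.

dual


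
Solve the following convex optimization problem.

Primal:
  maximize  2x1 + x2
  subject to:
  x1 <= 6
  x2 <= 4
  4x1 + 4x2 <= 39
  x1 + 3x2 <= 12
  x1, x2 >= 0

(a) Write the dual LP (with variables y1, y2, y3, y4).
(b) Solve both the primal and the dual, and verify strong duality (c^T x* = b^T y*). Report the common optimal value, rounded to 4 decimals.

The standard primal-dual pair for 'max c^T x s.t. A x <= b, x >= 0' is:
  Dual:  min b^T y  s.t.  A^T y >= c,  y >= 0.

So the dual LP is:
  minimize  6y1 + 4y2 + 39y3 + 12y4
  subject to:
    y1 + 4y3 + y4 >= 2
    y2 + 4y3 + 3y4 >= 1
    y1, y2, y3, y4 >= 0

Solving the primal: x* = (6, 2).
  primal value c^T x* = 14.
Solving the dual: y* = (1.6667, 0, 0, 0.3333).
  dual value b^T y* = 14.
Strong duality: c^T x* = b^T y*. Confirmed.

14


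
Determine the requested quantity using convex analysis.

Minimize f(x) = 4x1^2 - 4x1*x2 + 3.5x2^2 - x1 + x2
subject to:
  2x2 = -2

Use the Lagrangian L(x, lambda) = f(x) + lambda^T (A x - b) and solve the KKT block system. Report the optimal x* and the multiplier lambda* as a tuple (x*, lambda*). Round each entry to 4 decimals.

Form the Lagrangian:
  L(x, lambda) = (1/2) x^T Q x + c^T x + lambda^T (A x - b)
Stationarity (grad_x L = 0): Q x + c + A^T lambda = 0.
Primal feasibility: A x = b.

This gives the KKT block system:
  [ Q   A^T ] [ x     ]   [-c ]
  [ A    0  ] [ lambda ] = [ b ]

Solving the linear system:
  x*      = (-0.375, -1)
  lambda* = (2.25)
  f(x*)   = 1.9375

x* = (-0.375, -1), lambda* = (2.25)


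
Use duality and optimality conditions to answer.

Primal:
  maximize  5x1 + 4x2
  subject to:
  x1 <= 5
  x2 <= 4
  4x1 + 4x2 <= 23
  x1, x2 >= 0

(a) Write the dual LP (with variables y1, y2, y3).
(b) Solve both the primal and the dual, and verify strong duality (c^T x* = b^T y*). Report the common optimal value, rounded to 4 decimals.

The standard primal-dual pair for 'max c^T x s.t. A x <= b, x >= 0' is:
  Dual:  min b^T y  s.t.  A^T y >= c,  y >= 0.

So the dual LP is:
  minimize  5y1 + 4y2 + 23y3
  subject to:
    y1 + 4y3 >= 5
    y2 + 4y3 >= 4
    y1, y2, y3 >= 0

Solving the primal: x* = (5, 0.75).
  primal value c^T x* = 28.
Solving the dual: y* = (1, 0, 1).
  dual value b^T y* = 28.
Strong duality: c^T x* = b^T y*. Confirmed.

28


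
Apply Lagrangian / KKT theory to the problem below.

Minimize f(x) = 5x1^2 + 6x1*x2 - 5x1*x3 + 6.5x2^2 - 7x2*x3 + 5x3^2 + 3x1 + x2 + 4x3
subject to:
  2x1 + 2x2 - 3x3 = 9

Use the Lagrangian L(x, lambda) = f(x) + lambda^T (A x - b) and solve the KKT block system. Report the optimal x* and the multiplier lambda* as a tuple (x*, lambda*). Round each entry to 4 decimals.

Form the Lagrangian:
  L(x, lambda) = (1/2) x^T Q x + c^T x + lambda^T (A x - b)
Stationarity (grad_x L = 0): Q x + c + A^T lambda = 0.
Primal feasibility: A x = b.

This gives the KKT block system:
  [ Q   A^T ] [ x     ]   [-c ]
  [ A    0  ] [ lambda ] = [ b ]

Solving the linear system:
  x*      = (0.1051, -0.607, -3.3346)
  lambda* = (-8.5409)
  f(x*)   = 31.6187

x* = (0.1051, -0.607, -3.3346), lambda* = (-8.5409)


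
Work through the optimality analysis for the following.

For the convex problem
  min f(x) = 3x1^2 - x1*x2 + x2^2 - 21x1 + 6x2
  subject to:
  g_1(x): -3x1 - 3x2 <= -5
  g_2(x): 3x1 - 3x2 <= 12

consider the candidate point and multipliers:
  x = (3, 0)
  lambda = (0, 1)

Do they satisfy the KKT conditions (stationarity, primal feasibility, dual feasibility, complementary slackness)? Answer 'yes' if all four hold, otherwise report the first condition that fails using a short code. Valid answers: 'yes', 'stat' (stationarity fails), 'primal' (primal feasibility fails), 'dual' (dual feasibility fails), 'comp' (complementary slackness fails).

Gradient of f: grad f(x) = Q x + c = (-3, 3)
Constraint values g_i(x) = a_i^T x - b_i:
  g_1((3, 0)) = -4
  g_2((3, 0)) = -3
Stationarity residual: grad f(x) + sum_i lambda_i a_i = (0, 0)
  -> stationarity OK
Primal feasibility (all g_i <= 0): OK
Dual feasibility (all lambda_i >= 0): OK
Complementary slackness (lambda_i * g_i(x) = 0 for all i): FAILS

Verdict: the first failing condition is complementary_slackness -> comp.

comp


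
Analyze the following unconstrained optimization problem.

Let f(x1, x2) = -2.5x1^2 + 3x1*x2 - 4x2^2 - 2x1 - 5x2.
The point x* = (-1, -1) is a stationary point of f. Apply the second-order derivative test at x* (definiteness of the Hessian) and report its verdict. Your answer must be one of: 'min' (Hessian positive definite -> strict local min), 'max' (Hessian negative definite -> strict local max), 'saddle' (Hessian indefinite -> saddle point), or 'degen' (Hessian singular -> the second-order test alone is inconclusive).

Compute the Hessian H = grad^2 f:
  H = [[-5, 3], [3, -8]]
Verify stationarity: grad f(x*) = H x* + g = (0, 0).
Eigenvalues of H: -9.8541, -3.1459.
Both eigenvalues < 0, so H is negative definite -> x* is a strict local max.

max


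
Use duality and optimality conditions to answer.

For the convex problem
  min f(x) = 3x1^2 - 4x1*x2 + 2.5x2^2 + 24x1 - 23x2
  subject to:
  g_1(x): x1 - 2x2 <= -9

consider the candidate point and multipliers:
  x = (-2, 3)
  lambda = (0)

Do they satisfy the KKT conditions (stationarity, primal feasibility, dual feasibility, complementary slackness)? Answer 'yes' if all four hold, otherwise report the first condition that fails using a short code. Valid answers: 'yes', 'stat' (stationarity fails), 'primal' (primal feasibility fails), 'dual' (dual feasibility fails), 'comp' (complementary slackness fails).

Gradient of f: grad f(x) = Q x + c = (0, 0)
Constraint values g_i(x) = a_i^T x - b_i:
  g_1((-2, 3)) = 1
Stationarity residual: grad f(x) + sum_i lambda_i a_i = (0, 0)
  -> stationarity OK
Primal feasibility (all g_i <= 0): FAILS
Dual feasibility (all lambda_i >= 0): OK
Complementary slackness (lambda_i * g_i(x) = 0 for all i): OK

Verdict: the first failing condition is primal_feasibility -> primal.

primal


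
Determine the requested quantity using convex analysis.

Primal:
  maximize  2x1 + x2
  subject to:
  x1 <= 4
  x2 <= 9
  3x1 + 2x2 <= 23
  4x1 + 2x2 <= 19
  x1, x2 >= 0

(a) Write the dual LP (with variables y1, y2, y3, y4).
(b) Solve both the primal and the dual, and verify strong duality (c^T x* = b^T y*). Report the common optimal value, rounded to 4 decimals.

The standard primal-dual pair for 'max c^T x s.t. A x <= b, x >= 0' is:
  Dual:  min b^T y  s.t.  A^T y >= c,  y >= 0.

So the dual LP is:
  minimize  4y1 + 9y2 + 23y3 + 19y4
  subject to:
    y1 + 3y3 + 4y4 >= 2
    y2 + 2y3 + 2y4 >= 1
    y1, y2, y3, y4 >= 0

Solving the primal: x* = (0.25, 9).
  primal value c^T x* = 9.5.
Solving the dual: y* = (0, 0, 0, 0.5).
  dual value b^T y* = 9.5.
Strong duality: c^T x* = b^T y*. Confirmed.

9.5


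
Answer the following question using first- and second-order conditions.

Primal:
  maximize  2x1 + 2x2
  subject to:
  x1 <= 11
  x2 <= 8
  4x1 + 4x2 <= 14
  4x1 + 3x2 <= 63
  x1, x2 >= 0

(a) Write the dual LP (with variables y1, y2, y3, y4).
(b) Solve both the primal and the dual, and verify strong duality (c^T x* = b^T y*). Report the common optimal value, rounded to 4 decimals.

The standard primal-dual pair for 'max c^T x s.t. A x <= b, x >= 0' is:
  Dual:  min b^T y  s.t.  A^T y >= c,  y >= 0.

So the dual LP is:
  minimize  11y1 + 8y2 + 14y3 + 63y4
  subject to:
    y1 + 4y3 + 4y4 >= 2
    y2 + 4y3 + 3y4 >= 2
    y1, y2, y3, y4 >= 0

Solving the primal: x* = (3.5, 0).
  primal value c^T x* = 7.
Solving the dual: y* = (0, 0, 0.5, 0).
  dual value b^T y* = 7.
Strong duality: c^T x* = b^T y*. Confirmed.

7


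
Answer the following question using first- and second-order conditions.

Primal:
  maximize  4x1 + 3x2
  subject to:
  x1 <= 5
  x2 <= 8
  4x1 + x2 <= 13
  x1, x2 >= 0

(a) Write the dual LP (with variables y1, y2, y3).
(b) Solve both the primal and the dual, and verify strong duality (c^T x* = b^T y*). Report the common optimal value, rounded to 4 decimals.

The standard primal-dual pair for 'max c^T x s.t. A x <= b, x >= 0' is:
  Dual:  min b^T y  s.t.  A^T y >= c,  y >= 0.

So the dual LP is:
  minimize  5y1 + 8y2 + 13y3
  subject to:
    y1 + 4y3 >= 4
    y2 + y3 >= 3
    y1, y2, y3 >= 0

Solving the primal: x* = (1.25, 8).
  primal value c^T x* = 29.
Solving the dual: y* = (0, 2, 1).
  dual value b^T y* = 29.
Strong duality: c^T x* = b^T y*. Confirmed.

29


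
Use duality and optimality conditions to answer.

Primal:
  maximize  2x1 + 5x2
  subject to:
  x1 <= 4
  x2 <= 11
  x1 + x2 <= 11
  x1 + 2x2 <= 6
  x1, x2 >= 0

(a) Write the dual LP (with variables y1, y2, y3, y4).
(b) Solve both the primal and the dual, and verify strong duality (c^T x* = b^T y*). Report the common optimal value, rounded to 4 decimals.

The standard primal-dual pair for 'max c^T x s.t. A x <= b, x >= 0' is:
  Dual:  min b^T y  s.t.  A^T y >= c,  y >= 0.

So the dual LP is:
  minimize  4y1 + 11y2 + 11y3 + 6y4
  subject to:
    y1 + y3 + y4 >= 2
    y2 + y3 + 2y4 >= 5
    y1, y2, y3, y4 >= 0

Solving the primal: x* = (0, 3).
  primal value c^T x* = 15.
Solving the dual: y* = (0, 0, 0, 2.5).
  dual value b^T y* = 15.
Strong duality: c^T x* = b^T y*. Confirmed.

15


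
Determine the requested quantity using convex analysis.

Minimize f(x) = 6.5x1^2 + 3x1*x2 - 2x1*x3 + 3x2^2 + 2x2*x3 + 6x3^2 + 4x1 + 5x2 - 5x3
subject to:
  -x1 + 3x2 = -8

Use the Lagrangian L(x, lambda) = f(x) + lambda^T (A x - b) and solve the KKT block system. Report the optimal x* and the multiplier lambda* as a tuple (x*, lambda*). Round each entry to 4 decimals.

Form the Lagrangian:
  L(x, lambda) = (1/2) x^T Q x + c^T x + lambda^T (A x - b)
Stationarity (grad_x L = 0): Q x + c + A^T lambda = 0.
Primal feasibility: A x = b.

This gives the KKT block system:
  [ Q   A^T ] [ x     ]   [-c ]
  [ A    0  ] [ lambda ] = [ b ]

Solving the linear system:
  x*      = (0.568, -2.4773, 0.9242)
  lambda* = (2.1038)
  f(x*)   = 1.0474

x* = (0.568, -2.4773, 0.9242), lambda* = (2.1038)


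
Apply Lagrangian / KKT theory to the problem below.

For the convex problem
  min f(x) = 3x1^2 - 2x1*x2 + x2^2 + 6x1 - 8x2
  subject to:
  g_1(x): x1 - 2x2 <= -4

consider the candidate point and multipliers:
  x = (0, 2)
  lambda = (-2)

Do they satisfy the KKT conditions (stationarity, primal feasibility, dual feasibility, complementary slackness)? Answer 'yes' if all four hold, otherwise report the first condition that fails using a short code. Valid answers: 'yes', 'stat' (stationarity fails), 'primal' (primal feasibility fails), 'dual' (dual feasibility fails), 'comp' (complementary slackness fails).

Gradient of f: grad f(x) = Q x + c = (2, -4)
Constraint values g_i(x) = a_i^T x - b_i:
  g_1((0, 2)) = 0
Stationarity residual: grad f(x) + sum_i lambda_i a_i = (0, 0)
  -> stationarity OK
Primal feasibility (all g_i <= 0): OK
Dual feasibility (all lambda_i >= 0): FAILS
Complementary slackness (lambda_i * g_i(x) = 0 for all i): OK

Verdict: the first failing condition is dual_feasibility -> dual.

dual


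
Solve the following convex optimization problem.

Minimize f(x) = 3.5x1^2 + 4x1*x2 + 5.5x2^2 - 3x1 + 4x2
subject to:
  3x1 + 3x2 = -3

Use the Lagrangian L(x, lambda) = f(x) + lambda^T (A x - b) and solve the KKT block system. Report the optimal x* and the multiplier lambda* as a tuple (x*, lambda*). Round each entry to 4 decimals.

Form the Lagrangian:
  L(x, lambda) = (1/2) x^T Q x + c^T x + lambda^T (A x - b)
Stationarity (grad_x L = 0): Q x + c + A^T lambda = 0.
Primal feasibility: A x = b.

This gives the KKT block system:
  [ Q   A^T ] [ x     ]   [-c ]
  [ A    0  ] [ lambda ] = [ b ]

Solving the linear system:
  x*      = (0, -1)
  lambda* = (2.3333)
  f(x*)   = 1.5

x* = (0, -1), lambda* = (2.3333)


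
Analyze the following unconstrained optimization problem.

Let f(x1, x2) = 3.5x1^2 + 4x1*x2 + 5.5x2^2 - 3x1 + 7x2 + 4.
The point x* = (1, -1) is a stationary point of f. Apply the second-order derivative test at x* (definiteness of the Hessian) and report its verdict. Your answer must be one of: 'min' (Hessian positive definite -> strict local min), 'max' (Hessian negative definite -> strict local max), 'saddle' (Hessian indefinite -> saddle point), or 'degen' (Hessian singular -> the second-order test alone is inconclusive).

Compute the Hessian H = grad^2 f:
  H = [[7, 4], [4, 11]]
Verify stationarity: grad f(x*) = H x* + g = (0, 0).
Eigenvalues of H: 4.5279, 13.4721.
Both eigenvalues > 0, so H is positive definite -> x* is a strict local min.

min


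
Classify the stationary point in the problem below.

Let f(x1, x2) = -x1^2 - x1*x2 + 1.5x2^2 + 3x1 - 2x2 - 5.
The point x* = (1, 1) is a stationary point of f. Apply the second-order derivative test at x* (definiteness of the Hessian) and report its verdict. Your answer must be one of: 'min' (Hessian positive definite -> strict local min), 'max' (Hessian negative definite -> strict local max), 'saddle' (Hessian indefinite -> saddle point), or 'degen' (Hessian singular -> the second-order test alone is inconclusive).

Compute the Hessian H = grad^2 f:
  H = [[-2, -1], [-1, 3]]
Verify stationarity: grad f(x*) = H x* + g = (0, 0).
Eigenvalues of H: -2.1926, 3.1926.
Eigenvalues have mixed signs, so H is indefinite -> x* is a saddle point.

saddle


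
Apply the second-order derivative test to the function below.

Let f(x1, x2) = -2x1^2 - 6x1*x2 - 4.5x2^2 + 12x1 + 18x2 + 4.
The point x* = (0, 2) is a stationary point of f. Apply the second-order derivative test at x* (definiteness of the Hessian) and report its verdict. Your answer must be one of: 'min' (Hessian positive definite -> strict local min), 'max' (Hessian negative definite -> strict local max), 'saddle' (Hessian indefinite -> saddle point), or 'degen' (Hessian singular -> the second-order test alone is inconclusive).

Compute the Hessian H = grad^2 f:
  H = [[-4, -6], [-6, -9]]
Verify stationarity: grad f(x*) = H x* + g = (0, 0).
Eigenvalues of H: -13, 0.
H has a zero eigenvalue (singular; negative semidefinite but not definite), so H is neither positive definite, negative definite, nor indefinite. The second-order test alone is inconclusive -> degen.
(Indeed, f is constant along the null direction of H through x*, so x* is not a strict local extremum.)

degen


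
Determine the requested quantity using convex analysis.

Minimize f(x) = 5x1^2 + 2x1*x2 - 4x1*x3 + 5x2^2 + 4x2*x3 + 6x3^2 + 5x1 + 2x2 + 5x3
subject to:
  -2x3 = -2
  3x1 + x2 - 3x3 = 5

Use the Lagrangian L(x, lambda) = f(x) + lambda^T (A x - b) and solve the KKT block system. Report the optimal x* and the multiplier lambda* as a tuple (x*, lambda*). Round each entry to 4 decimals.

Form the Lagrangian:
  L(x, lambda) = (1/2) x^T Q x + c^T x + lambda^T (A x - b)
Stationarity (grad_x L = 0): Q x + c + A^T lambda = 0.
Primal feasibility: A x = b.

This gives the KKT block system:
  [ Q   A^T ] [ x     ]   [-c ]
  [ A    0  ] [ lambda ] = [ b ]

Solving the linear system:
  x*      = (2.7386, -0.2159, 1)
  lambda* = (16.5682, -9.3182)
  f(x*)   = 48.9943

x* = (2.7386, -0.2159, 1), lambda* = (16.5682, -9.3182)


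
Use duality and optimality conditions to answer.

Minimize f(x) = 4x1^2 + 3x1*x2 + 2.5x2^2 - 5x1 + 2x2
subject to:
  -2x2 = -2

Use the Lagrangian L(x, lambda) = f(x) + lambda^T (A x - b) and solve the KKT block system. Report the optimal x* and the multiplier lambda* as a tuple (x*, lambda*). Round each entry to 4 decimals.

Form the Lagrangian:
  L(x, lambda) = (1/2) x^T Q x + c^T x + lambda^T (A x - b)
Stationarity (grad_x L = 0): Q x + c + A^T lambda = 0.
Primal feasibility: A x = b.

This gives the KKT block system:
  [ Q   A^T ] [ x     ]   [-c ]
  [ A    0  ] [ lambda ] = [ b ]

Solving the linear system:
  x*      = (0.25, 1)
  lambda* = (3.875)
  f(x*)   = 4.25

x* = (0.25, 1), lambda* = (3.875)


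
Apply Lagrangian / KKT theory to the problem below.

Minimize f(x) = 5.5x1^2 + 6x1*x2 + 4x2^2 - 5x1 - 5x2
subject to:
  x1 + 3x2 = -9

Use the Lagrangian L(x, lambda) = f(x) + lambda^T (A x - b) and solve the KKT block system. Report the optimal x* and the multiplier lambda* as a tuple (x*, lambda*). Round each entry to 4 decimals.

Form the Lagrangian:
  L(x, lambda) = (1/2) x^T Q x + c^T x + lambda^T (A x - b)
Stationarity (grad_x L = 0): Q x + c + A^T lambda = 0.
Primal feasibility: A x = b.

This gives the KKT block system:
  [ Q   A^T ] [ x     ]   [-c ]
  [ A    0  ] [ lambda ] = [ b ]

Solving the linear system:
  x*      = (1.6901, -3.5634)
  lambda* = (7.7887)
  f(x*)   = 39.7324

x* = (1.6901, -3.5634), lambda* = (7.7887)


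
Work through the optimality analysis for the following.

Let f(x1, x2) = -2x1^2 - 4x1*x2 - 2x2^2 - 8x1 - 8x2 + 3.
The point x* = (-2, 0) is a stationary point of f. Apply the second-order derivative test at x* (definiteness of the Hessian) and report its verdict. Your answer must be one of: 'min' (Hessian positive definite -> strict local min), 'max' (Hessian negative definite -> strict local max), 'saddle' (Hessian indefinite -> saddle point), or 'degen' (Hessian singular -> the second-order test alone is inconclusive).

Compute the Hessian H = grad^2 f:
  H = [[-4, -4], [-4, -4]]
Verify stationarity: grad f(x*) = H x* + g = (0, 0).
Eigenvalues of H: -8, 0.
H has a zero eigenvalue (singular; negative semidefinite but not definite), so H is neither positive definite, negative definite, nor indefinite. The second-order test alone is inconclusive -> degen.
(Indeed, f is constant along the null direction of H through x*, so x* is not a strict local extremum.)

degen


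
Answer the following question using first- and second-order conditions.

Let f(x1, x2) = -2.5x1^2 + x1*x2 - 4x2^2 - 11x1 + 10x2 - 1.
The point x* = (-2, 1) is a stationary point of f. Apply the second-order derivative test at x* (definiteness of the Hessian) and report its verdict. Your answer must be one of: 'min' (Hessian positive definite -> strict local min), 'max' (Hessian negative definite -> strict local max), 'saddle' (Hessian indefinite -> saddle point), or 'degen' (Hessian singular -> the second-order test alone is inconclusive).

Compute the Hessian H = grad^2 f:
  H = [[-5, 1], [1, -8]]
Verify stationarity: grad f(x*) = H x* + g = (0, 0).
Eigenvalues of H: -8.3028, -4.6972.
Both eigenvalues < 0, so H is negative definite -> x* is a strict local max.

max


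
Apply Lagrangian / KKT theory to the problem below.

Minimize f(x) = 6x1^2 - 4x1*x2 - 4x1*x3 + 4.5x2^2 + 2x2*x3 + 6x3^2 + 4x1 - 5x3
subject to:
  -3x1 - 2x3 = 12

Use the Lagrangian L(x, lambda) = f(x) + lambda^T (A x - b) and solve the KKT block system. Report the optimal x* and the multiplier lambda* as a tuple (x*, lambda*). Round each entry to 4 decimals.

Form the Lagrangian:
  L(x, lambda) = (1/2) x^T Q x + c^T x + lambda^T (A x - b)
Stationarity (grad_x L = 0): Q x + c + A^T lambda = 0.
Primal feasibility: A x = b.

This gives the KKT block system:
  [ Q   A^T ] [ x     ]   [-c ]
  [ A    0  ] [ lambda ] = [ b ]

Solving the linear system:
  x*      = (-2.9451, -0.9573, -1.5823)
  lambda* = (-7.061)
  f(x*)   = 40.4314

x* = (-2.9451, -0.9573, -1.5823), lambda* = (-7.061)


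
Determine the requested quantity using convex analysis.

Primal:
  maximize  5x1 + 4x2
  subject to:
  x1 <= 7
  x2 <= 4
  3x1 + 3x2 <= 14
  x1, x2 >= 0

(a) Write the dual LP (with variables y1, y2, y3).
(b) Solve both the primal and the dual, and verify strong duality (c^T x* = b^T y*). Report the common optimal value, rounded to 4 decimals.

The standard primal-dual pair for 'max c^T x s.t. A x <= b, x >= 0' is:
  Dual:  min b^T y  s.t.  A^T y >= c,  y >= 0.

So the dual LP is:
  minimize  7y1 + 4y2 + 14y3
  subject to:
    y1 + 3y3 >= 5
    y2 + 3y3 >= 4
    y1, y2, y3 >= 0

Solving the primal: x* = (4.6667, 0).
  primal value c^T x* = 23.3333.
Solving the dual: y* = (0, 0, 1.6667).
  dual value b^T y* = 23.3333.
Strong duality: c^T x* = b^T y*. Confirmed.

23.3333


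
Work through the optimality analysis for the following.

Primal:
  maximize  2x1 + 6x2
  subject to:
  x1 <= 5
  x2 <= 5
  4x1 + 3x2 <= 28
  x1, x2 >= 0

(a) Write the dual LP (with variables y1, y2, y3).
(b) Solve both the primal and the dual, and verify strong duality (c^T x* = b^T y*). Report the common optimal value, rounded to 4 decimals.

The standard primal-dual pair for 'max c^T x s.t. A x <= b, x >= 0' is:
  Dual:  min b^T y  s.t.  A^T y >= c,  y >= 0.

So the dual LP is:
  minimize  5y1 + 5y2 + 28y3
  subject to:
    y1 + 4y3 >= 2
    y2 + 3y3 >= 6
    y1, y2, y3 >= 0

Solving the primal: x* = (3.25, 5).
  primal value c^T x* = 36.5.
Solving the dual: y* = (0, 4.5, 0.5).
  dual value b^T y* = 36.5.
Strong duality: c^T x* = b^T y*. Confirmed.

36.5


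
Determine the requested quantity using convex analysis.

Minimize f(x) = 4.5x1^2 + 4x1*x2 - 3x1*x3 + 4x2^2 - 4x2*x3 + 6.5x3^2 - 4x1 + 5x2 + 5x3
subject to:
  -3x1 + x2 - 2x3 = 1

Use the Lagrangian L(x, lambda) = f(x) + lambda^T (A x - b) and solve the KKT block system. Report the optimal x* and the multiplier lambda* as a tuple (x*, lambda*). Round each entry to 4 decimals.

Form the Lagrangian:
  L(x, lambda) = (1/2) x^T Q x + c^T x + lambda^T (A x - b)
Stationarity (grad_x L = 0): Q x + c + A^T lambda = 0.
Primal feasibility: A x = b.

This gives the KKT block system:
  [ Q   A^T ] [ x     ]   [-c ]
  [ A    0  ] [ lambda ] = [ b ]

Solving the linear system:
  x*      = (-0.0176, -0.8651, -0.9062)
  lambda* = (-1.6334)
  f(x*)   = -3.5762

x* = (-0.0176, -0.8651, -0.9062), lambda* = (-1.6334)


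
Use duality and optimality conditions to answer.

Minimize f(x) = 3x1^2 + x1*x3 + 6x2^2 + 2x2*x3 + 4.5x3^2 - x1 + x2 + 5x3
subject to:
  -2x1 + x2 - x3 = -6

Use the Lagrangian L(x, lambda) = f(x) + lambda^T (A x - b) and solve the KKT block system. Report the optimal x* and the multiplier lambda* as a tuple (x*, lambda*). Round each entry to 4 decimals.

Form the Lagrangian:
  L(x, lambda) = (1/2) x^T Q x + c^T x + lambda^T (A x - b)
Stationarity (grad_x L = 0): Q x + c + A^T lambda = 0.
Primal feasibility: A x = b.

This gives the KKT block system:
  [ Q   A^T ] [ x     ]   [-c ]
  [ A    0  ] [ lambda ] = [ b ]

Solving the linear system:
  x*      = (2.5796, -0.7132, 0.1277)
  lambda* = (7.3026)
  f(x*)   = 20.5806

x* = (2.5796, -0.7132, 0.1277), lambda* = (7.3026)
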